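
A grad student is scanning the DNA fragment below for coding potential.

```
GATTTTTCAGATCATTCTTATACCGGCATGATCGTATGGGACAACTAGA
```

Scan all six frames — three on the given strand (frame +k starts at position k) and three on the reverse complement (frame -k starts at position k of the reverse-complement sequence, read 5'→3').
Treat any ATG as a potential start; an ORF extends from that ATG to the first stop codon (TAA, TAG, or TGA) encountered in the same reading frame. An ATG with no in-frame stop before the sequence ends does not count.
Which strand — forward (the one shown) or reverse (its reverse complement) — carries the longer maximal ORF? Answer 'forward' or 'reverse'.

forward

Reverse complement (5'→3'): TCTAGTTGTCCCATACGATCATGCCGGTATAAGAATGATCTGAAAAATC
Frame +1: GAT TTT TCA GAT CAT TCT TAT ACC GGC ATG ATC GTA TGG GAC AAC TAG — ATG at 28, stop TAG at 46 → 21 nt.
Frame +2: ATT TTT CAG ATC ATT CTT ATA CCG GCA TGA TCG TAT GGG ACA ACT AGA — no ATG→stop ORF.
Frame +3: TTT TTC AGA TCA TTC TTA TAC CGG CAT GAT CGT ATG GGA CAA CTA — no ATG→stop ORF.
Frame -1: TCT AGT TGT CCC ATA CGA TCA TGC CGG TAT AAG AAT GAT CTG AAA AAT — no ATG→stop ORF.
Frame -2: CTA GTT GTC CCA TAC GAT CAT GCC GGT ATA AGA ATG ATC TGA AAA ATC — ATG at 35, stop TGA at 41 → 9 nt.
Frame -3: TAG TTG TCC CAT ACG ATC ATG CCG GTA TAA GAA TGA TCT GAA AAA — ATG at 21, stop TAA at 30 → 12 nt.
Forward-strand max 21 nt; reverse-strand max 12 nt. The forward strand has the longer ORF.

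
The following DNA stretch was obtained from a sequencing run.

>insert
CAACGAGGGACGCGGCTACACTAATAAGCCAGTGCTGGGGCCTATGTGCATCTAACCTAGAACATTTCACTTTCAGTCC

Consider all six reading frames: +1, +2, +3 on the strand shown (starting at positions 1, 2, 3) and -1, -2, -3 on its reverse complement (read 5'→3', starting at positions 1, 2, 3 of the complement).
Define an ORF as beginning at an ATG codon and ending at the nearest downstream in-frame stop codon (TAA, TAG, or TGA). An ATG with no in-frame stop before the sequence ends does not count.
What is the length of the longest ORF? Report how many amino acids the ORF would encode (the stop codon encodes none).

Reverse complement (5'→3'): GGACTGAAAGTGAAATGTTCTAGGTTAGATGCACATAGGCCCCAGCACTGGCTTATTAGTGTAGCCGCGTCCCTCGTTG
Frame +1: CAA CGA GGG ACG CGG CTA CAC TAA TAA GCC AGT GCT GGG GCC TAT GTG CAT CTA ACC TAG AAC ATT TCA CTT TCA GTC — no ATG→stop ORF.
Frame +2: AAC GAG GGA CGC GGC TAC ACT AAT AAG CCA GTG CTG GGG CCT ATG TGC ATC TAA CCT AGA ACA TTT CAC TTT CAG TCC — ATG at 44, stop TAA at 53 → 12 nt.
Frame +3: ACG AGG GAC GCG GCT ACA CTA ATA AGC CAG TGC TGG GGC CTA TGT GCA TCT AAC CTA GAA CAT TTC ACT TTC AGT — no ATG→stop ORF.
Frame -1: GGA CTG AAA GTG AAA TGT TCT AGG TTA GAT GCA CAT AGG CCC CAG CAC TGG CTT ATT AGT GTA GCC GCG TCC CTC GTT — no ATG→stop ORF.
Frame -2: GAC TGA AAG TGA AAT GTT CTA GGT TAG ATG CAC ATA GGC CCC AGC ACT GGC TTA TTA GTG TAG CCG CGT CCC TCG TTG — ATG at 29, stop TAG at 62 → 36 nt.
Frame -3: ACT GAA AGT GAA ATG TTC TAG GTT AGA TGC ACA TAG GCC CCA GCA CTG GCT TAT TAG TGT AGC CGC GTC CCT CGT — ATG at 15, stop TAG at 21 → 9 nt.
Longest: frame -2, positions 29–64, 36 nt = 12 codons = 11 aa. → 11 amino acids.

11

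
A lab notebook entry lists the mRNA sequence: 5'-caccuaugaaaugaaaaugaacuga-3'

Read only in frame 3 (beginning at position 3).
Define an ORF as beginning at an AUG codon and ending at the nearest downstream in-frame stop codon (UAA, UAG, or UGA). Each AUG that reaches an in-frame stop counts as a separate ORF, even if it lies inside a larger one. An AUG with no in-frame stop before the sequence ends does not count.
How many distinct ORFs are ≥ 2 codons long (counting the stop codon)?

1

Frame 3: CCU AUG AAA UGA AAA UGA ACU — AUG at 6, stop UGA at 12 → 9 nt.
ORFs ≥ 2 codons: frame 3 6–14 (3 codons). Count = 1.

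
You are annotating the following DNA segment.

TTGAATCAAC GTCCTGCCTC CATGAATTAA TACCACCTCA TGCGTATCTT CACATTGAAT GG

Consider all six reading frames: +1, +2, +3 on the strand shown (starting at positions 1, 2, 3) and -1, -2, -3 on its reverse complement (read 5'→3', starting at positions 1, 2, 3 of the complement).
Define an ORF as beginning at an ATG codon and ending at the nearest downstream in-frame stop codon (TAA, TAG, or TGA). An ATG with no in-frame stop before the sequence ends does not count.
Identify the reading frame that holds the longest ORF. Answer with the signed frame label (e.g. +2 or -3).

-1

Reverse complement (5'→3'): CCATTCAATGTGAAGATACGCATGAGGTGGTATTAATTCATGGAGGCAGGACGTTGATTCAA
Frame +1: TTG AAT CAA CGT CCT GCC TCC ATG AAT TAA TAC CAC CTC ATG CGT ATC TTC ACA TTG AAT — ATG at 22, stop TAA at 28 → 9 nt.
Frame +2: TGA ATC AAC GTC CTG CCT CCA TGA ATT AAT ACC ACC TCA TGC GTA TCT TCA CAT TGA ATG — no ATG→stop ORF.
Frame +3: GAA TCA ACG TCC TGC CTC CAT GAA TTA ATA CCA CCT CAT GCG TAT CTT CAC ATT GAA TGG — no ATG→stop ORF.
Frame -1: CCA TTC AAT GTG AAG ATA CGC ATG AGG TGG TAT TAA TTC ATG GAG GCA GGA CGT TGA TTC — ATG at 22, stop TAA at 34 → 15 nt; ATG at 40, stop TGA at 55 → 18 nt.
Frame -2: CAT TCA ATG TGA AGA TAC GCA TGA GGT GGT ATT AAT TCA TGG AGG CAG GAC GTT GAT TCA — ATG at 8, stop TGA at 11 → 6 nt.
Frame -3: ATT CAA TGT GAA GAT ACG CAT GAG GTG GTA TTA ATT CAT GGA GGC AGG ACG TTG ATT CAA — no ATG→stop ORF.
Longest ORF is 18 nt in frame -1 (positions 40–57).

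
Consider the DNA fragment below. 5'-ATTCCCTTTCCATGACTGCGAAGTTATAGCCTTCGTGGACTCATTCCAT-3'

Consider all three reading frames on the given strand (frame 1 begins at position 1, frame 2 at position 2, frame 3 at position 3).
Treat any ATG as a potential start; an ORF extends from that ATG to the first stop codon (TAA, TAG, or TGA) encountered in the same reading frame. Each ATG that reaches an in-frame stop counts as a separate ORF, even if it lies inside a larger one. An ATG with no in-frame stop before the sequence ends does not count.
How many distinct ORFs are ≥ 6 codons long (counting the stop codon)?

1

Frame 1: ATT CCC TTT CCA TGA CTG CGA AGT TAT AGC CTT CGT GGA CTC ATT CCA — no ATG→stop ORF.
Frame 2: TTC CCT TTC CAT GAC TGC GAA GTT ATA GCC TTC GTG GAC TCA TTC CAT — no ATG→stop ORF.
Frame 3: TCC CTT TCC ATG ACT GCG AAG TTA TAG CCT TCG TGG ACT CAT TCC — ATG at 12, stop TAG at 27 → 18 nt.
ORFs ≥ 6 codons: frame 3 12–29 (6 codons). Count = 1.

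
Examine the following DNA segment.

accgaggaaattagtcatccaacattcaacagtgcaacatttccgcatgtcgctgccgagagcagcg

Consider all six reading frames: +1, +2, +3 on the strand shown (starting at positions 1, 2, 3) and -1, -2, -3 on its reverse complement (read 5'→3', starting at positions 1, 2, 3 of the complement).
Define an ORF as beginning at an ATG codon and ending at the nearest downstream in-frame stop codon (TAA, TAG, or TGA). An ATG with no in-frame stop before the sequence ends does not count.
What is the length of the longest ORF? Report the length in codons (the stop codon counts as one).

5

Reverse complement (5'→3'): CGCTGCTCTCGGCAGCGACATGCGGAAATGTTGCACTGTTGAATGTTGGATGACTAATTTCCTCGGT
Frame +1: ACC GAG GAA ATT AGT CAT CCA ACA TTC AAC AGT GCA ACA TTT CCG CAT GTC GCT GCC GAG AGC AGC — no ATG→stop ORF.
Frame +2: CCG AGG AAA TTA GTC ATC CAA CAT TCA ACA GTG CAA CAT TTC CGC ATG TCG CTG CCG AGA GCA GCG — no ATG→stop ORF.
Frame +3: CGA GGA AAT TAG TCA TCC AAC ATT CAA CAG TGC AAC ATT TCC GCA TGT CGC TGC CGA GAG CAG — no ATG→stop ORF.
Frame -1: CGC TGC TCT CGG CAG CGA CAT GCG GAA ATG TTG CAC TGT TGA ATG TTG GAT GAC TAA TTT CCT CGG — ATG at 28, stop TGA at 40 → 15 nt; ATG at 43, stop TAA at 55 → 15 nt.
Frame -2: GCT GCT CTC GGC AGC GAC ATG CGG AAA TGT TGC ACT GTT GAA TGT TGG ATG ACT AAT TTC CTC GGT — no ATG→stop ORF.
Frame -3: CTG CTC TCG GCA GCG ACA TGC GGA AAT GTT GCA CTG TTG AAT GTT GGA TGA CTA ATT TCC TCG — no ATG→stop ORF.
Longest: frame -1, positions 28–42, 15 nt = 5 codons = 4 aa. → 5 codons.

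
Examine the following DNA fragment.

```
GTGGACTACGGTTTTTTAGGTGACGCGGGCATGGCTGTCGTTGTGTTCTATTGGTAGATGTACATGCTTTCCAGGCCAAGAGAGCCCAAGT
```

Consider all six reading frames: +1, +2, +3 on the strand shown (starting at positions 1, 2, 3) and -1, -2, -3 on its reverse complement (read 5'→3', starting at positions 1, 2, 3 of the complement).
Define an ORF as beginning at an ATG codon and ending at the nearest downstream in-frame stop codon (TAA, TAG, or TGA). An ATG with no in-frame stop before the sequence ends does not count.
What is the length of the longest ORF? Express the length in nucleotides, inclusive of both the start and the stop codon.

27

Reverse complement (5'→3'): ACTTGGGCTCTCTTGGCCTGGAAAGCATGTACATCTACCAATAGAACACAACGACAGCCATGCCCGCGTCACCTAAAAAACCGTAGTCCAC
Frame +1: GTG GAC TAC GGT TTT TTA GGT GAC GCG GGC ATG GCT GTC GTT GTG TTC TAT TGG TAG ATG TAC ATG CTT TCC AGG CCA AGA GAG CCC AAG — ATG at 31, stop TAG at 55 → 27 nt.
Frame +2: TGG ACT ACG GTT TTT TAG GTG ACG CGG GCA TGG CTG TCG TTG TGT TCT ATT GGT AGA TGT ACA TGC TTT CCA GGC CAA GAG AGC CCA AGT — no ATG→stop ORF.
Frame +3: GGA CTA CGG TTT TTT AGG TGA CGC GGG CAT GGC TGT CGT TGT GTT CTA TTG GTA GAT GTA CAT GCT TTC CAG GCC AAG AGA GCC CAA — no ATG→stop ORF.
Frame -1: ACT TGG GCT CTC TTG GCC TGG AAA GCA TGT ACA TCT ACC AAT AGA ACA CAA CGA CAG CCA TGC CCG CGT CAC CTA AAA AAC CGT AGT CCA — no ATG→stop ORF.
Frame -2: CTT GGG CTC TCT TGG CCT GGA AAG CAT GTA CAT CTA CCA ATA GAA CAC AAC GAC AGC CAT GCC CGC GTC ACC TAA AAA ACC GTA GTC CAC — no ATG→stop ORF.
Frame -3: TTG GGC TCT CTT GGC CTG GAA AGC ATG TAC ATC TAC CAA TAG AAC ACA ACG ACA GCC ATG CCC GCG TCA CCT AAA AAA CCG TAG TCC — ATG at 27, stop TAG at 42 → 18 nt; ATG at 60, stop TAG at 84 → 27 nt.
Longest: frame +1, positions 31–57, 27 nt = 9 codons = 8 aa. → 27 nucleotides.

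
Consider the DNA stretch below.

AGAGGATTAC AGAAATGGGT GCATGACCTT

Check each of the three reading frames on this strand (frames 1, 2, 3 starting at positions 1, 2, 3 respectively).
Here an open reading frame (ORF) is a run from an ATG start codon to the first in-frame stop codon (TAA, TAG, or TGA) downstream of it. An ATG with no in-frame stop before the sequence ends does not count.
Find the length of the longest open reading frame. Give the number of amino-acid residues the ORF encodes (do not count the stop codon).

3

Frame 1: AGA GGA TTA CAG AAA TGG GTG CAT GAC CTT — no ATG→stop ORF.
Frame 2: GAG GAT TAC AGA AAT GGG TGC ATG ACC — no ATG→stop ORF.
Frame 3: AGG ATT ACA GAA ATG GGT GCA TGA CCT — ATG at 15, stop TGA at 24 → 12 nt.
Longest: frame 3, positions 15–26, 12 nt = 4 codons = 3 aa. → 3 amino acids.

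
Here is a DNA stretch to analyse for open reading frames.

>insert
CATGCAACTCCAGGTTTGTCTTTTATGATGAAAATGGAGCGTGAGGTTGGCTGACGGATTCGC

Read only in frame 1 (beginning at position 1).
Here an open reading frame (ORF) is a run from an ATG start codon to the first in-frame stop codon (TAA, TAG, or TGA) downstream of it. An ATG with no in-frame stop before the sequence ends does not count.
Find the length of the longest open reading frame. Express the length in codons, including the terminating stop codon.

10

Frame 1: CAT GCA ACT CCA GGT TTG TCT TTT ATG ATG AAA ATG GAG CGT GAG GTT GGC TGA CGG ATT CGC — ATG at 25, stop TGA at 52 → 30 nt; ATG at 28, stop TGA at 52 → 27 nt; ATG at 34, stop TGA at 52 → 21 nt.
Longest: frame 1, positions 25–54, 30 nt = 10 codons = 9 aa. → 10 codons.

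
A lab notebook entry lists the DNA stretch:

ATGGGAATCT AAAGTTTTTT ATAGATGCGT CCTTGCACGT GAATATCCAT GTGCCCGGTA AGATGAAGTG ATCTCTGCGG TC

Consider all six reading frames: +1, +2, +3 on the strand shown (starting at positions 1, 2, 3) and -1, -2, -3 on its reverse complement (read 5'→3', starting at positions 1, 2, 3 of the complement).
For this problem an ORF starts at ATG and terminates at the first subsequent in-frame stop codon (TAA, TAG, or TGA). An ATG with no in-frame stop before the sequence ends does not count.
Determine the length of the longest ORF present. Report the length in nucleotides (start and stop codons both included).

42

Reverse complement (5'→3'): GACCGCAGAGATCACTTCATCTTACCGGGCACATGGATATTCACGTGCAAGGACGCATCTATAAAAAACTTTAGATTCCCAT
Frame +1: ATG GGA ATC TAA AGT TTT TTA TAG ATG CGT CCT TGC ACG TGA ATA TCC ATG TGC CCG GTA AGA TGA AGT GAT CTC TGC GGT — ATG at 1, stop TAA at 10 → 12 nt; ATG at 25, stop TGA at 40 → 18 nt; ATG at 49, stop TGA at 64 → 18 nt.
Frame +2: TGG GAA TCT AAA GTT TTT TAT AGA TGC GTC CTT GCA CGT GAA TAT CCA TGT GCC CGG TAA GAT GAA GTG ATC TCT GCG GTC — no ATG→stop ORF.
Frame +3: GGG AAT CTA AAG TTT TTT ATA GAT GCG TCC TTG CAC GTG AAT ATC CAT GTG CCC GGT AAG ATG AAG TGA TCT CTG CGG — ATG at 63, stop TGA at 69 → 9 nt.
Frame -1: GAC CGC AGA GAT CAC TTC ATC TTA CCG GGC ACA TGG ATA TTC ACG TGC AAG GAC GCA TCT ATA AAA AAC TTT AGA TTC CCA — no ATG→stop ORF.
Frame -2: ACC GCA GAG ATC ACT TCA TCT TAC CGG GCA CAT GGA TAT TCA CGT GCA AGG ACG CAT CTA TAA AAA ACT TTA GAT TCC CAT — no ATG→stop ORF.
Frame -3: CCG CAG AGA TCA CTT CAT CTT ACC GGG CAC ATG GAT ATT CAC GTG CAA GGA CGC ATC TAT AAA AAA CTT TAG ATT CCC — ATG at 33, stop TAG at 72 → 42 nt.
Longest: frame -3, positions 33–74, 42 nt = 14 codons = 13 aa. → 42 nucleotides.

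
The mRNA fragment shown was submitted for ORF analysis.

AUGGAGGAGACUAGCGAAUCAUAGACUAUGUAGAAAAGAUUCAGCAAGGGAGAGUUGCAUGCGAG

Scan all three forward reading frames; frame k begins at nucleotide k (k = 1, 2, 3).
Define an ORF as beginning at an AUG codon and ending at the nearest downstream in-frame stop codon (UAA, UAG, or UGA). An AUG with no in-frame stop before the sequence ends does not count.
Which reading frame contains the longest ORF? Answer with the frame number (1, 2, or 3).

1

Frame 1: AUG GAG GAG ACU AGC GAA UCA UAG ACU AUG UAG AAA AGA UUC AGC AAG GGA GAG UUG CAU GCG — AUG at 1, stop UAG at 22 → 24 nt; AUG at 28, stop UAG at 31 → 6 nt.
Frame 2: UGG AGG AGA CUA GCG AAU CAU AGA CUA UGU AGA AAA GAU UCA GCA AGG GAG AGU UGC AUG CGA — no AUG→stop ORF.
Frame 3: GGA GGA GAC UAG CGA AUC AUA GAC UAU GUA GAA AAG AUU CAG CAA GGG AGA GUU GCA UGC GAG — no AUG→stop ORF.
Longest ORF is 24 nt in frame 1 (positions 1–24).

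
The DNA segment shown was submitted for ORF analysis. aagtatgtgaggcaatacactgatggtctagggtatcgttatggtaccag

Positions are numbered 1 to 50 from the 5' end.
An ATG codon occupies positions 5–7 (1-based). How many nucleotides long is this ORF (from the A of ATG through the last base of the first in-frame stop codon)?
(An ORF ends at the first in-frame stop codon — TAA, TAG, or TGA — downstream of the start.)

Codons from position 5: ATG (5–7), TGA (8–10).
TGA is the first in-frame stop; ORF spans 5–10, 6 nucleotides.

6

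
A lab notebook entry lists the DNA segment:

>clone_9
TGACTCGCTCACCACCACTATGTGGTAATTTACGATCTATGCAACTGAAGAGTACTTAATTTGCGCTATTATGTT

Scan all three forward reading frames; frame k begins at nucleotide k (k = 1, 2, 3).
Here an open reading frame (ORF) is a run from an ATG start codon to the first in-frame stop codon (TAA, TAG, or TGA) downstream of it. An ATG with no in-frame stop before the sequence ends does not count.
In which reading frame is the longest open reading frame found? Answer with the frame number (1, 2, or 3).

3

Frame 1: TGA CTC GCT CAC CAC CAC TAT GTG GTA ATT TAC GAT CTA TGC AAC TGA AGA GTA CTT AAT TTG CGC TAT TAT GTT — no ATG→stop ORF.
Frame 2: GAC TCG CTC ACC ACC ACT ATG TGG TAA TTT ACG ATC TAT GCA ACT GAA GAG TAC TTA ATT TGC GCT ATT ATG — ATG at 20, stop TAA at 26 → 9 nt.
Frame 3: ACT CGC TCA CCA CCA CTA TGT GGT AAT TTA CGA TCT ATG CAA CTG AAG AGT ACT TAA TTT GCG CTA TTA TGT — ATG at 39, stop TAA at 57 → 21 nt.
Longest ORF is 21 nt in frame 3 (positions 39–59).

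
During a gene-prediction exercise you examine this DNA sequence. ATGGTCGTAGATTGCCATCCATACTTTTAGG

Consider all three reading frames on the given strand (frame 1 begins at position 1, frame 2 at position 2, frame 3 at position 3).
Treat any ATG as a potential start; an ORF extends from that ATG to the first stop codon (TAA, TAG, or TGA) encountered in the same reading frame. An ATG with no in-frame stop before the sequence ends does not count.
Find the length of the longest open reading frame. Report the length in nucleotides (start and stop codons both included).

30

Frame 1: ATG GTC GTA GAT TGC CAT CCA TAC TTT TAG — ATG at 1, stop TAG at 28 → 30 nt.
Frame 2: TGG TCG TAG ATT GCC ATC CAT ACT TTT AGG — no ATG→stop ORF.
Frame 3: GGT CGT AGA TTG CCA TCC ATA CTT TTA — no ATG→stop ORF.
Longest: frame 1, positions 1–30, 30 nt = 10 codons = 9 aa. → 30 nucleotides.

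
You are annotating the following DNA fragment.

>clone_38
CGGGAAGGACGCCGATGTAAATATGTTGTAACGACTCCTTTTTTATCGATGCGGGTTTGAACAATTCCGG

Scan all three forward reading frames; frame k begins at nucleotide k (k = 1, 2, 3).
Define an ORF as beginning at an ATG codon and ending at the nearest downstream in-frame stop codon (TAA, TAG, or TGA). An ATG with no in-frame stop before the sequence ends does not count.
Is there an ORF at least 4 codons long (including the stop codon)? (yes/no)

Frame 1: CGG GAA GGA CGC CGA TGT AAA TAT GTT GTA ACG ACT CCT TTT TTA TCG ATG CGG GTT TGA ACA ATT CCG — ATG at 49, stop TGA at 58 → 12 nt.
Frame 2: GGG AAG GAC GCC GAT GTA AAT ATG TTG TAA CGA CTC CTT TTT TAT CGA TGC GGG TTT GAA CAA TTC CGG — ATG at 23, stop TAA at 29 → 9 nt.
Frame 3: GGA AGG ACG CCG ATG TAA ATA TGT TGT AAC GAC TCC TTT TTT ATC GAT GCG GGT TTG AAC AAT TCC — ATG at 15, stop TAA at 18 → 6 nt.
Frame 1 has an ORF of 4 codons (positions 49–60) ≥ 4, so yes.

yes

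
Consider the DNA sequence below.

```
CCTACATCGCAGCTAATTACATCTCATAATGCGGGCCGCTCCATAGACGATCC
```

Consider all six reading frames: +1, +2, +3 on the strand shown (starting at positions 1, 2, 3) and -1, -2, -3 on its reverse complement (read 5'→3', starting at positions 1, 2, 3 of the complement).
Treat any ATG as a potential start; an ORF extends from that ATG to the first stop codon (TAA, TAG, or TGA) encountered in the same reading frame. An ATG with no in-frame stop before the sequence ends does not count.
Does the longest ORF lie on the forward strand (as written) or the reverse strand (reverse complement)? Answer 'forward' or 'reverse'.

Reverse complement (5'→3'): GGATCGTCTATGGAGCGGCCCGCATTATGAGATGTAATTAGCTGCGATGTAGG
Frame +1: CCT ACA TCG CAG CTA ATT ACA TCT CAT AAT GCG GGC CGC TCC ATA GAC GAT — no ATG→stop ORF.
Frame +2: CTA CAT CGC AGC TAA TTA CAT CTC ATA ATG CGG GCC GCT CCA TAG ACG ATC — ATG at 29, stop TAG at 44 → 18 nt.
Frame +3: TAC ATC GCA GCT AAT TAC ATC TCA TAA TGC GGG CCG CTC CAT AGA CGA TCC — no ATG→stop ORF.
Frame -1: GGA TCG TCT ATG GAG CGG CCC GCA TTA TGA GAT GTA ATT AGC TGC GAT GTA — ATG at 10, stop TGA at 28 → 21 nt.
Frame -2: GAT CGT CTA TGG AGC GGC CCG CAT TAT GAG ATG TAA TTA GCT GCG ATG TAG — ATG at 32, stop TAA at 35 → 6 nt; ATG at 47, stop TAG at 50 → 6 nt.
Frame -3: ATC GTC TAT GGA GCG GCC CGC ATT ATG AGA TGT AAT TAG CTG CGA TGT AGG — ATG at 27, stop TAG at 39 → 15 nt.
Forward-strand max 18 nt; reverse-strand max 21 nt. The reverse strand has the longer ORF.

reverse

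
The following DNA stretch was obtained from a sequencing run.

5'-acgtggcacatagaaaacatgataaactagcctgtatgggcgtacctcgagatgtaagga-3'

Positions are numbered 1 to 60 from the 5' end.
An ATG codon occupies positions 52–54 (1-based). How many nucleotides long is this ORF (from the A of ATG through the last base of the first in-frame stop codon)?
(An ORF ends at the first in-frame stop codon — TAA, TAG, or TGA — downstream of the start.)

Codons from position 52: ATG (52–54), TAA (55–57).
TAA is the first in-frame stop; ORF spans 52–57, 6 nucleotides.

6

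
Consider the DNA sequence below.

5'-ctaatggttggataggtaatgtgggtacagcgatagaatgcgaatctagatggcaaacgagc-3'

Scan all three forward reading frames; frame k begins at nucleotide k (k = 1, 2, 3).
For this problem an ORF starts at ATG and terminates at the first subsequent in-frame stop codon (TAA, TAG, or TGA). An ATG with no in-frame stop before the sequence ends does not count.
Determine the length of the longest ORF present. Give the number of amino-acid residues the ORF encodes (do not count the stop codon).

5

Frame 1: CTA ATG GTT GGA TAG GTA ATG TGG GTA CAG CGA TAG AAT GCG AAT CTA GAT GGC AAA CGA — ATG at 4, stop TAG at 13 → 12 nt; ATG at 19, stop TAG at 34 → 18 nt.
Frame 2: TAA TGG TTG GAT AGG TAA TGT GGG TAC AGC GAT AGA ATG CGA ATC TAG ATG GCA AAC GAG — ATG at 38, stop TAG at 47 → 12 nt.
Frame 3: AAT GGT TGG ATA GGT AAT GTG GGT ACA GCG ATA GAA TGC GAA TCT AGA TGG CAA ACG AGC — no ATG→stop ORF.
Longest: frame 1, positions 19–36, 18 nt = 6 codons = 5 aa. → 5 amino acids.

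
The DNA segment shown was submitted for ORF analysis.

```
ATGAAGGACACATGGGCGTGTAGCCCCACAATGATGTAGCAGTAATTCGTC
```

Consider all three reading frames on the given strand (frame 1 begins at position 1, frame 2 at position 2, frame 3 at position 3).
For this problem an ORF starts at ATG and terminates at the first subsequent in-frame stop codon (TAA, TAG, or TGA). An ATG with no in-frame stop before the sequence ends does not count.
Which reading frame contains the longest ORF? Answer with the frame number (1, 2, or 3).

Frame 1: ATG AAG GAC ACA TGG GCG TGT AGC CCC ACA ATG ATG TAG CAG TAA TTC GTC — ATG at 1, stop TAG at 37 → 39 nt; ATG at 31, stop TAG at 37 → 9 nt; ATG at 34, stop TAG at 37 → 6 nt.
Frame 2: TGA AGG ACA CAT GGG CGT GTA GCC CCA CAA TGA TGT AGC AGT AAT TCG — no ATG→stop ORF.
Frame 3: GAA GGA CAC ATG GGC GTG TAG CCC CAC AAT GAT GTA GCA GTA ATT CGT — ATG at 12, stop TAG at 21 → 12 nt.
Longest ORF is 39 nt in frame 1 (positions 1–39).

1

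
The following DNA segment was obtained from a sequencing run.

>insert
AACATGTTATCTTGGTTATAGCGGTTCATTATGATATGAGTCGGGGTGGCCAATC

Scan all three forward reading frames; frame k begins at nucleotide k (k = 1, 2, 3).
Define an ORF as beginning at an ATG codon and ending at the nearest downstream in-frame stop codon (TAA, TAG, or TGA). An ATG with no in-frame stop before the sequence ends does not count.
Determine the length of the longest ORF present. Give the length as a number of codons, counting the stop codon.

6

Frame 1: AAC ATG TTA TCT TGG TTA TAG CGG TTC ATT ATG ATA TGA GTC GGG GTG GCC AAT — ATG at 4, stop TAG at 19 → 18 nt; ATG at 31, stop TGA at 37 → 9 nt.
Frame 2: ACA TGT TAT CTT GGT TAT AGC GGT TCA TTA TGA TAT GAG TCG GGG TGG CCA ATC — no ATG→stop ORF.
Frame 3: CAT GTT ATC TTG GTT ATA GCG GTT CAT TAT GAT ATG AGT CGG GGT GGC CAA — no ATG→stop ORF.
Longest: frame 1, positions 4–21, 18 nt = 6 codons = 5 aa. → 6 codons.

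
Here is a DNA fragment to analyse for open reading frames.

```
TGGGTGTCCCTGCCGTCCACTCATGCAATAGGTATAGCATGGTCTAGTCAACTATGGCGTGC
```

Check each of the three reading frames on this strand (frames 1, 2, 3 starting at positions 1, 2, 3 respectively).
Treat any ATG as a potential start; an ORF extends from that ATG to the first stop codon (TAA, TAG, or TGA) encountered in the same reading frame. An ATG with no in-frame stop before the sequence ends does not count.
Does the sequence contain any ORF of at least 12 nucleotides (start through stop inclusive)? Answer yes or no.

Frame 1: TGG GTG TCC CTG CCG TCC ACT CAT GCA ATA GGT ATA GCA TGG TCT AGT CAA CTA TGG CGT — no ATG→stop ORF.
Frame 2: GGG TGT CCC TGC CGT CCA CTC ATG CAA TAG GTA TAG CAT GGT CTA GTC AAC TAT GGC GTG — ATG at 23, stop TAG at 29 → 9 nt.
Frame 3: GGT GTC CCT GCC GTC CAC TCA TGC AAT AGG TAT AGC ATG GTC TAG TCA ACT ATG GCG TGC — ATG at 39, stop TAG at 45 → 9 nt.
Largest ORF found is 9 nucleotides < 12, so no.

no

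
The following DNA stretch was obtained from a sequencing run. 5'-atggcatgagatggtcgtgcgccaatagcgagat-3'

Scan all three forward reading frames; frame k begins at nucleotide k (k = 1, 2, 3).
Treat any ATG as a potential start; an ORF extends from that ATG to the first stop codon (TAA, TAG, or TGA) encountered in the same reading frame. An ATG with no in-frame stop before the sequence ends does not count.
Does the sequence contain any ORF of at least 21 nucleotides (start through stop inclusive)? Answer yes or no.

no

Frame 1: ATG GCA TGA GAT GGT CGT GCG CCA ATA GCG AGA — ATG at 1, stop TGA at 7 → 9 nt.
Frame 2: TGG CAT GAG ATG GTC GTG CGC CAA TAG CGA GAT — ATG at 11, stop TAG at 26 → 18 nt.
Frame 3: GGC ATG AGA TGG TCG TGC GCC AAT AGC GAG — no ATG→stop ORF.
Largest ORF found is 18 nucleotides < 21, so no.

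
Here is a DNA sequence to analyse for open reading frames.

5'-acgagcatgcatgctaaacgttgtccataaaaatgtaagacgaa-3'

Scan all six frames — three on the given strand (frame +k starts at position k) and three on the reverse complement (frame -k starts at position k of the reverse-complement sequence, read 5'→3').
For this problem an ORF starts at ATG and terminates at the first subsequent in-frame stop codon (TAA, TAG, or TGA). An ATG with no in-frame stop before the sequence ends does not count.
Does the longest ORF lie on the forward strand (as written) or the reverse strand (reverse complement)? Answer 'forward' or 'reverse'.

Reverse complement (5'→3'): TTCGTCTTACATTTTTATGGACAACGTTTAGCATGCATGCTCGT
Frame +1: ACG AGC ATG CAT GCT AAA CGT TGT CCA TAA AAA TGT AAG ACG — ATG at 7, stop TAA at 28 → 24 nt.
Frame +2: CGA GCA TGC ATG CTA AAC GTT GTC CAT AAA AAT GTA AGA CGA — no ATG→stop ORF.
Frame +3: GAG CAT GCA TGC TAA ACG TTG TCC ATA AAA ATG TAA GAC GAA — ATG at 33, stop TAA at 36 → 6 nt.
Frame -1: TTC GTC TTA CAT TTT TAT GGA CAA CGT TTA GCA TGC ATG CTC — no ATG→stop ORF.
Frame -2: TCG TCT TAC ATT TTT ATG GAC AAC GTT TAG CAT GCA TGC TCG — ATG at 17, stop TAG at 29 → 15 nt.
Frame -3: CGT CTT ACA TTT TTA TGG ACA ACG TTT AGC ATG CAT GCT CGT — no ATG→stop ORF.
Forward-strand max 24 nt; reverse-strand max 15 nt. The forward strand has the longer ORF.

forward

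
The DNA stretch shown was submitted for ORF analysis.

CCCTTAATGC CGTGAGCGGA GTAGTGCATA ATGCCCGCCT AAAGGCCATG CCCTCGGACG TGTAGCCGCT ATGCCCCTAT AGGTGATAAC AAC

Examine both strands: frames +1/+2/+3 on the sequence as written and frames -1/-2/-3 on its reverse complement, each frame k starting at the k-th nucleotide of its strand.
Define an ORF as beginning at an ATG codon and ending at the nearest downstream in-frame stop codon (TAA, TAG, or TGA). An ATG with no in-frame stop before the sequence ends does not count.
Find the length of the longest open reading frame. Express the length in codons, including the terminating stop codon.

6

Reverse complement (5'→3'): GTTGTTATCACCTATAGGGGCATAGCGGCTACACGTCCGAGGGCATGGCCTTTAGGCGGGCATTATGCACTACTCCGCTCACGGCATTAAGGG
Frame +1: CCC TTA ATG CCG TGA GCG GAG TAG TGC ATA ATG CCC GCC TAA AGG CCA TGC CCT CGG ACG TGT AGC CGC TAT GCC CCT ATA GGT GAT AAC AAC — ATG at 7, stop TGA at 13 → 9 nt; ATG at 31, stop TAA at 40 → 12 nt.
Frame +2: CCT TAA TGC CGT GAG CGG AGT AGT GCA TAA TGC CCG CCT AAA GGC CAT GCC CTC GGA CGT GTA GCC GCT ATG CCC CTA TAG GTG ATA ACA — ATG at 71, stop TAG at 80 → 12 nt.
Frame +3: CTT AAT GCC GTG AGC GGA GTA GTG CAT AAT GCC CGC CTA AAG GCC ATG CCC TCG GAC GTG TAG CCG CTA TGC CCC TAT AGG TGA TAA CAA — ATG at 48, stop TAG at 63 → 18 nt.
Frame -1: GTT GTT ATC ACC TAT AGG GGC ATA GCG GCT ACA CGT CCG AGG GCA TGG CCT TTA GGC GGG CAT TAT GCA CTA CTC CGC TCA CGG CAT TAA GGG — no ATG→stop ORF.
Frame -2: TTG TTA TCA CCT ATA GGG GCA TAG CGG CTA CAC GTC CGA GGG CAT GGC CTT TAG GCG GGC ATT ATG CAC TAC TCC GCT CAC GGC ATT AAG — no ATG→stop ORF.
Frame -3: TGT TAT CAC CTA TAG GGG CAT AGC GGC TAC ACG TCC GAG GGC ATG GCC TTT AGG CGG GCA TTA TGC ACT ACT CCG CTC ACG GCA TTA AGG — no ATG→stop ORF.
Longest: frame +3, positions 48–65, 18 nt = 6 codons = 5 aa. → 6 codons.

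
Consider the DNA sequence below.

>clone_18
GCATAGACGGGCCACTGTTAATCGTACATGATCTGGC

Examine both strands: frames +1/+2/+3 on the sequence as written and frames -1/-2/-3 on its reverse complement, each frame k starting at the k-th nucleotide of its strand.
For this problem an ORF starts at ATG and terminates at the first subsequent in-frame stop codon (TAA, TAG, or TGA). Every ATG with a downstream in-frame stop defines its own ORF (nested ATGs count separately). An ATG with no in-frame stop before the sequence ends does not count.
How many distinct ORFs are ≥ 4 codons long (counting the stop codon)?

Reverse complement (5'→3'): GCCAGATCATGTACGATTAACAGTGGCCCGTCTATGC
Frame +1: GCA TAG ACG GGC CAC TGT TAA TCG TAC ATG ATC TGG — no ATG→stop ORF.
Frame +2: CAT AGA CGG GCC ACT GTT AAT CGT ACA TGA TCT GGC — no ATG→stop ORF.
Frame +3: ATA GAC GGG CCA CTG TTA ATC GTA CAT GAT CTG — no ATG→stop ORF.
Frame -1: GCC AGA TCA TGT ACG ATT AAC AGT GGC CCG TCT ATG — no ATG→stop ORF.
Frame -2: CCA GAT CAT GTA CGA TTA ACA GTG GCC CGT CTA TGC — no ATG→stop ORF.
Frame -3: CAG ATC ATG TAC GAT TAA CAG TGG CCC GTC TAT — ATG at 9, stop TAA at 18 → 12 nt.
ORFs ≥ 4 codons: frame -3 9–20 (4 codons). Count = 1.

1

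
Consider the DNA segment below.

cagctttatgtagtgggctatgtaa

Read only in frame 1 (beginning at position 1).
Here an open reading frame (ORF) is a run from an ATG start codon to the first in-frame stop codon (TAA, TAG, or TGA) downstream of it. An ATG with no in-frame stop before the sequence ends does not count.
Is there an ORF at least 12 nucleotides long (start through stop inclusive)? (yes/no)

Frame 1: CAG CTT TAT GTA GTG GGC TAT GTA — no ATG→stop ORF.
Largest ORF found is 0 nucleotides < 12, so no.

no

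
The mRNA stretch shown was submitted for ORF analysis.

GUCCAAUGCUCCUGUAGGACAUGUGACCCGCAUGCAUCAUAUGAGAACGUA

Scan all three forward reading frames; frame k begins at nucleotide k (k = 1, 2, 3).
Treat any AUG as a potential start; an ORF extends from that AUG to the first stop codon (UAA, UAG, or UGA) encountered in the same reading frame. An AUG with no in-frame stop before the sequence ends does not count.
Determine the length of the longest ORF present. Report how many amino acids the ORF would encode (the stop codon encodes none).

3

Frame 1: GUC CAA UGC UCC UGU AGG ACA UGU GAC CCG CAU GCA UCA UAU GAG AAC GUA — no AUG→stop ORF.
Frame 2: UCC AAU GCU CCU GUA GGA CAU GUG ACC CGC AUG CAU CAU AUG AGA ACG — no AUG→stop ORF.
Frame 3: CCA AUG CUC CUG UAG GAC AUG UGA CCC GCA UGC AUC AUA UGA GAA CGU — AUG at 6, stop UAG at 15 → 12 nt; AUG at 21, stop UGA at 24 → 6 nt.
Longest: frame 3, positions 6–17, 12 nt = 4 codons = 3 aa. → 3 amino acids.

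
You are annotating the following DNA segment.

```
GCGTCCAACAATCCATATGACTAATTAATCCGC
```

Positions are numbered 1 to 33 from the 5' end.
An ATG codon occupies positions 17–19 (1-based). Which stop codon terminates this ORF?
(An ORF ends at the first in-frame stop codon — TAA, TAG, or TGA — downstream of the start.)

TAA

Codons from position 17: ATG (17–19), ACT (20–22), AAT (23–25), TAA (26–28).
The first in-frame stop codon is TAA.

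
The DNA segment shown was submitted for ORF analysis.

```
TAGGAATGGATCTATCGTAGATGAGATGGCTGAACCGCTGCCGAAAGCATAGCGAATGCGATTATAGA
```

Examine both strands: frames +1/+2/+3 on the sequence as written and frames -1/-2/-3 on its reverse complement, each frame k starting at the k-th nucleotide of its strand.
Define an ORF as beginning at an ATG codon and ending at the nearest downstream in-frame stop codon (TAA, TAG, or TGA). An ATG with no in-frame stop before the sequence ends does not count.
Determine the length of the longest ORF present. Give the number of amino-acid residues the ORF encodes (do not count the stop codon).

12

Reverse complement (5'→3'): TCTATAATCGCATTCGCTATGCTTTCGGCAGCGGTTCAGCCATCTCATCTACGATAGATCCATTCCTA
Frame +1: TAG GAA TGG ATC TAT CGT AGA TGA GAT GGC TGA ACC GCT GCC GAA AGC ATA GCG AAT GCG ATT ATA — no ATG→stop ORF.
Frame +2: AGG AAT GGA TCT ATC GTA GAT GAG ATG GCT GAA CCG CTG CCG AAA GCA TAG CGA ATG CGA TTA TAG — ATG at 26, stop TAG at 50 → 27 nt; ATG at 56, stop TAG at 65 → 12 nt.
Frame +3: GGA ATG GAT CTA TCG TAG ATG AGA TGG CTG AAC CGC TGC CGA AAG CAT AGC GAA TGC GAT TAT AGA — ATG at 6, stop TAG at 18 → 15 nt.
Frame -1: TCT ATA ATC GCA TTC GCT ATG CTT TCG GCA GCG GTT CAG CCA TCT CAT CTA CGA TAG ATC CAT TCC — ATG at 19, stop TAG at 55 → 39 nt.
Frame -2: CTA TAA TCG CAT TCG CTA TGC TTT CGG CAG CGG TTC AGC CAT CTC ATC TAC GAT AGA TCC ATT CCT — no ATG→stop ORF.
Frame -3: TAT AAT CGC ATT CGC TAT GCT TTC GGC AGC GGT TCA GCC ATC TCA TCT ACG ATA GAT CCA TTC CTA — no ATG→stop ORF.
Longest: frame -1, positions 19–57, 39 nt = 13 codons = 12 aa. → 12 amino acids.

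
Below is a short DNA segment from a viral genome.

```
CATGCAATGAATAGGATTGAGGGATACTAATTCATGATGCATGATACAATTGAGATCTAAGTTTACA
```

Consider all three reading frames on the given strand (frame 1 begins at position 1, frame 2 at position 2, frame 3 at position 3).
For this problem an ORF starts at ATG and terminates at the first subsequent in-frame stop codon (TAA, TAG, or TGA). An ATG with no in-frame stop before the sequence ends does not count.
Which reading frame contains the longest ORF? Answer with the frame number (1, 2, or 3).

Frame 1: CAT GCA ATG AAT AGG ATT GAG GGA TAC TAA TTC ATG ATG CAT GAT ACA ATT GAG ATC TAA GTT TAC — ATG at 7, stop TAA at 28 → 24 nt; ATG at 34, stop TAA at 58 → 27 nt; ATG at 37, stop TAA at 58 → 24 nt.
Frame 2: ATG CAA TGA ATA GGA TTG AGG GAT ACT AAT TCA TGA TGC ATG ATA CAA TTG AGA TCT AAG TTT ACA — ATG at 2, stop TGA at 8 → 9 nt.
Frame 3: TGC AAT GAA TAG GAT TGA GGG ATA CTA ATT CAT GAT GCA TGA TAC AAT TGA GAT CTA AGT TTA — no ATG→stop ORF.
Longest ORF is 27 nt in frame 1 (positions 34–60).

1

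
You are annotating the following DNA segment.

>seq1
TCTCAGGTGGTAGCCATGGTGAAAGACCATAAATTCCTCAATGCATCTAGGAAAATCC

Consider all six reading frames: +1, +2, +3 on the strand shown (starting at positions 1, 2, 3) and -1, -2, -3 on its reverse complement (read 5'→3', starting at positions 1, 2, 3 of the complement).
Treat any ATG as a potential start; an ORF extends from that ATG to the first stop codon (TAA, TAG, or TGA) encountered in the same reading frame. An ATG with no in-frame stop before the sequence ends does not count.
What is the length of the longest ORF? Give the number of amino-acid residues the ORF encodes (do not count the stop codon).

Reverse complement (5'→3'): GGATTTTCCTAGATGCATTGAGGAATTTATGGTCTTTCACCATGGCTACCACCTGAGA
Frame +1: TCT CAG GTG GTA GCC ATG GTG AAA GAC CAT AAA TTC CTC AAT GCA TCT AGG AAA ATC — no ATG→stop ORF.
Frame +2: CTC AGG TGG TAG CCA TGG TGA AAG ACC ATA AAT TCC TCA ATG CAT CTA GGA AAA TCC — no ATG→stop ORF.
Frame +3: TCA GGT GGT AGC CAT GGT GAA AGA CCA TAA ATT CCT CAA TGC ATC TAG GAA AAT — no ATG→stop ORF.
Frame -1: GGA TTT TCC TAG ATG CAT TGA GGA ATT TAT GGT CTT TCA CCA TGG CTA CCA CCT GAG — ATG at 13, stop TGA at 19 → 9 nt.
Frame -2: GAT TTT CCT AGA TGC ATT GAG GAA TTT ATG GTC TTT CAC CAT GGC TAC CAC CTG AGA — no ATG→stop ORF.
Frame -3: ATT TTC CTA GAT GCA TTG AGG AAT TTA TGG TCT TTC ACC ATG GCT ACC ACC TGA — ATG at 42, stop TGA at 54 → 15 nt.
Longest: frame -3, positions 42–56, 15 nt = 5 codons = 4 aa. → 4 amino acids.

4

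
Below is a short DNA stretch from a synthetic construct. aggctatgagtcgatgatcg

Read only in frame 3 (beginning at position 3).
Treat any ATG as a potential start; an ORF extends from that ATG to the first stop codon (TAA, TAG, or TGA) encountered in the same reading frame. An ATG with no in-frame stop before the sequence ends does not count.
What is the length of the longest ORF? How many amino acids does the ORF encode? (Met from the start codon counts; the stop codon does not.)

Frame 3: GCT ATG AGT CGA TGA TCG — ATG at 6, stop TGA at 15 → 12 nt.
Longest: frame 3, positions 6–17, 12 nt = 4 codons = 3 aa. → 3 amino acids.

3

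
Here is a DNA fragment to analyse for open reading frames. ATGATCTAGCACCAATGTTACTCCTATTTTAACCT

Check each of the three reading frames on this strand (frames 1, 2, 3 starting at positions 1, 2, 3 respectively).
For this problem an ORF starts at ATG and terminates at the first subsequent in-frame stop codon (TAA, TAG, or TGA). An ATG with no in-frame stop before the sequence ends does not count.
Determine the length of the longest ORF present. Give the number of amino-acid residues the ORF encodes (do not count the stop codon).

5

Frame 1: ATG ATC TAG CAC CAA TGT TAC TCC TAT TTT AAC — ATG at 1, stop TAG at 7 → 9 nt.
Frame 2: TGA TCT AGC ACC AAT GTT ACT CCT ATT TTA ACC — no ATG→stop ORF.
Frame 3: GAT CTA GCA CCA ATG TTA CTC CTA TTT TAA CCT — ATG at 15, stop TAA at 30 → 18 nt.
Longest: frame 3, positions 15–32, 18 nt = 6 codons = 5 aa. → 5 amino acids.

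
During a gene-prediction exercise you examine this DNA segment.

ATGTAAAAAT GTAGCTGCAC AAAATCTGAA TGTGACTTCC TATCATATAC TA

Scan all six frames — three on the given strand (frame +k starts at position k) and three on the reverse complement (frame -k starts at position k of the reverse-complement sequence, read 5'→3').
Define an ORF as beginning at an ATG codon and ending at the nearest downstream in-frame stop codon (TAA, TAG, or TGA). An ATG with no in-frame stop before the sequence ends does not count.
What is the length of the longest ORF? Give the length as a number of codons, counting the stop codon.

Reverse complement (5'→3'): TAGTATATGATAGGAAGTCACATTCAGATTTTGTGCAGCTACATTTTTACAT
Frame +1: ATG TAA AAA TGT AGC TGC ACA AAA TCT GAA TGT GAC TTC CTA TCA TAT ACT — ATG at 1, stop TAA at 4 → 6 nt.
Frame +2: TGT AAA AAT GTA GCT GCA CAA AAT CTG AAT GTG ACT TCC TAT CAT ATA CTA — no ATG→stop ORF.
Frame +3: GTA AAA ATG TAG CTG CAC AAA ATC TGA ATG TGA CTT CCT ATC ATA TAC — ATG at 9, stop TAG at 12 → 6 nt; ATG at 30, stop TGA at 33 → 6 nt.
Frame -1: TAG TAT ATG ATA GGA AGT CAC ATT CAG ATT TTG TGC AGC TAC ATT TTT ACA — no ATG→stop ORF.
Frame -2: AGT ATA TGA TAG GAA GTC ACA TTC AGA TTT TGT GCA GCT ACA TTT TTA CAT — no ATG→stop ORF.
Frame -3: GTA TAT GAT AGG AAG TCA CAT TCA GAT TTT GTG CAG CTA CAT TTT TAC — no ATG→stop ORF.
Longest: frame +1, positions 1–6, 6 nt = 2 codons = 1 aa. → 2 codons.

2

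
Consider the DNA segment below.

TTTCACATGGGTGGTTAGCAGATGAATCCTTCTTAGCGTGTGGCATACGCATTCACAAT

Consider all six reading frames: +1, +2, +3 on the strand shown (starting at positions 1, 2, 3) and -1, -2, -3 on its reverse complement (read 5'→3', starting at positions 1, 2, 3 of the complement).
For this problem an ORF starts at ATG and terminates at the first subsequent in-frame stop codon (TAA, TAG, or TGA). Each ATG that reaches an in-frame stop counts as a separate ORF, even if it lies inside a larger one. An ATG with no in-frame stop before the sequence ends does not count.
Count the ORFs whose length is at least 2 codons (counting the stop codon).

Reverse complement (5'→3'): ATTGTGAATGCGTATGCCACACGCTAAGAAGGATTCATCTGCTAACCACCCATGTGAAA
Frame +1: TTT CAC ATG GGT GGT TAG CAG ATG AAT CCT TCT TAG CGT GTG GCA TAC GCA TTC ACA — ATG at 7, stop TAG at 16 → 12 nt; ATG at 22, stop TAG at 34 → 15 nt.
Frame +2: TTC ACA TGG GTG GTT AGC AGA TGA ATC CTT CTT AGC GTG TGG CAT ACG CAT TCA CAA — no ATG→stop ORF.
Frame +3: TCA CAT GGG TGG TTA GCA GAT GAA TCC TTC TTA GCG TGT GGC ATA CGC ATT CAC AAT — no ATG→stop ORF.
Frame -1: ATT GTG AAT GCG TAT GCC ACA CGC TAA GAA GGA TTC ATC TGC TAA CCA CCC ATG TGA — ATG at 52, stop TGA at 55 → 6 nt.
Frame -2: TTG TGA ATG CGT ATG CCA CAC GCT AAG AAG GAT TCA TCT GCT AAC CAC CCA TGT GAA — no ATG→stop ORF.
Frame -3: TGT GAA TGC GTA TGC CAC ACG CTA AGA AGG ATT CAT CTG CTA ACC ACC CAT GTG AAA — no ATG→stop ORF.
ORFs ≥ 2 codons: frame +1 7–18 (4 codons), frame +1 22–36 (5 codons), frame -1 52–57 (2 codons). Count = 3.

3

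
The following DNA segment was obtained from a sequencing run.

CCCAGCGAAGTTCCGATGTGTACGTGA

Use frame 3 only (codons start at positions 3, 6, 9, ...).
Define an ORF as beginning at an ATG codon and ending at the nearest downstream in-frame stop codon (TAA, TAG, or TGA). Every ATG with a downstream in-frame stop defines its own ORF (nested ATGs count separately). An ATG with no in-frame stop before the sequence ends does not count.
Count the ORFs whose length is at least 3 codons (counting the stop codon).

0

Frame 3: CAG CGA AGT TCC GAT GTG TAC GTG — no ATG→stop ORF.
No ORF reaches 3 codons. Count = 0.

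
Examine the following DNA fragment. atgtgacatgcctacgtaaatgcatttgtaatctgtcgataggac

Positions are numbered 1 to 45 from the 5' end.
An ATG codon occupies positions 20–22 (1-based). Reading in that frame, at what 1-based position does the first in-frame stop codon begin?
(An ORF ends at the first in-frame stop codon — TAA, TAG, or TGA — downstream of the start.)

Codons from position 20: ATG (20–22), CAT (23–25), TTG (26–28), TAA (29–31).
TAA is a stop codon; it begins at position 29.

29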